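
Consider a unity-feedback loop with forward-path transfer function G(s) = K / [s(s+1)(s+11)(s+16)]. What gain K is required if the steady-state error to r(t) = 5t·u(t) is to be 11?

80

G(s) has one factor of s in the denominator, so the system is type 1.
K_v = lim_{s→0} s·G(s) = K / (1·11·16) = (1/176)·K.
e_ss = 5/K_v = 11 ⇒ K_v = 5/11 ⇒ K = (5/11)/(1/176) = 80.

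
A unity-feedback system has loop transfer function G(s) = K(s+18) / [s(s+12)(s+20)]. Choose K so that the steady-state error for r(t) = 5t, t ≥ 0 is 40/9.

15

The open loop has one pole at the origin → type 1 system.
K_v = lim_{s→0} s·G(s) = K·18 / (12·20) = 0.075·K.
e_ss = 5/K_v = 40/9 ⇒ K_v = 1.125 ⇒ K = 1.125/0.075 = 15.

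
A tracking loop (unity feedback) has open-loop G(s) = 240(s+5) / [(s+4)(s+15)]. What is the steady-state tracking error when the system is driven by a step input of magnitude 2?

System type = 0 (no poles at s=0).
K_p = lim_{s→0} G(s) = 240·5 / (4·15) = 20.
e_ss = 2/(1 + K_p) = 2/21.

2/21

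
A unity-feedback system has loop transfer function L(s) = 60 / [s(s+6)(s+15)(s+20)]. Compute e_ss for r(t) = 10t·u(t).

300

System type = 1 (one pole at s=0).
K_v = lim_{s→0} s·L(s) = 60 / (6·15·20) = 1/30.
e_ss = 10/K_v = 10/(1/30) = 300.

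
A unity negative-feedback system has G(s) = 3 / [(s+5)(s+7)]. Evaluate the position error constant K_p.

3/35

G(s) has no factors of s in the denominator, so the system is type 0.
K_p = lim_{s→0} G(s) = 3 / (5·7) = 3/35.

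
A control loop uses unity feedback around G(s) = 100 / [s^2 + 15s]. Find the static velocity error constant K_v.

20/3

Factoring s from the denominator leaves a polynomial with constant term 15, so the system is type 1.
K_v = lim_{s→0} s·G(s) = 100 / 15 = 20/3.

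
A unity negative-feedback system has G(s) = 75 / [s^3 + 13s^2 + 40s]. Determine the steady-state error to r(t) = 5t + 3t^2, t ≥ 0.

The denominator has no term below 40s — 1 pole at s=0, type 1. Taking each input component in turn:
  • 5t: e_ss = 5/K_v with K_v=1.875 → 8/3.
  • 3t^2: a type-1 system cannot track it, e_ss → ∞.
The unbounded component dominates.

infinity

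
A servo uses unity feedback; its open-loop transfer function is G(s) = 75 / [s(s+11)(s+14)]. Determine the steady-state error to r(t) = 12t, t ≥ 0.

24.64

The open loop has one pole at the origin → type 1 system.
K_v = lim_{s→0} s·G(s) = 75 / (11·14) = 75/154.
e_ss = 12/K_v = 12/(75/154) = 24.64.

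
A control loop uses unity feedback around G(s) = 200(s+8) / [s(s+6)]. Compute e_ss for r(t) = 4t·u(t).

0.015

The open loop has one pole at the origin → type 1 system.
K_v = lim_{s→0} s·G(s) = 200·8 / (6) = 800/3.
e_ss = 4/K_v = 4/(800/3) = 0.015.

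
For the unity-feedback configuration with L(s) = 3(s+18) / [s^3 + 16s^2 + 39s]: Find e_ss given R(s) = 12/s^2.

Lowest-order denominator term is 39s, so the open loop has 1 pole at the origin → type 1 system.
K_v = lim_{s→0} s·L(s) = 3·18 / 39 = 18/13.
e_ss = 12/K_v = 12/(18/13) = 26/3.

26/3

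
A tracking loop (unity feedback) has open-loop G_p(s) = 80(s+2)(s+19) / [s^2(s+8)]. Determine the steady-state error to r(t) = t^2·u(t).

Two free integrators in G_p(s): this is a type 2 system.
K_a = lim_{s→0} s^2·G_p(s) = 80·2·19 / (8) = 380.
r(t) = t^2 gives R(s) = 2/s^3.
e_ss = 2/K_a = 2/380 = 1/190.

1/190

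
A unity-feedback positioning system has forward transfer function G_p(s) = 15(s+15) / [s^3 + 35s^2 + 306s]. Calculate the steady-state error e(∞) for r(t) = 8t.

10.88

Factoring s from the denominator leaves a polynomial with constant term 306, so the system is type 1.
K_v = lim_{s→0} s·G_p(s) = 15·15 / 306 = 25/34.
e_ss = 8/K_v = 8/(25/34) = 10.88.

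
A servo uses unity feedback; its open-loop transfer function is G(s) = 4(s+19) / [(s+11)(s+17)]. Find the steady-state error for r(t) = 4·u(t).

No free integrators in G(s): this is a type 0 system.
K_p = lim_{s→0} G(s) = 4·19 / (11·17) = 76/187.
e_ss = 4/(1 + K_p) = 4/(263/187) = 748/263.

748/263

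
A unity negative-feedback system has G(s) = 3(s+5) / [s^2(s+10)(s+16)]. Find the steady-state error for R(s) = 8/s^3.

256/3

G(s) has two factors of s in the denominator, so the system is type 2.
K_a = lim_{s→0} s^2·G(s) = 3·5 / (10·16) = 3/32.
r(t) = 4t^2 gives R(s) = 8/s^3.
e_ss = 8/K_a = 8/(3/32) = 256/3.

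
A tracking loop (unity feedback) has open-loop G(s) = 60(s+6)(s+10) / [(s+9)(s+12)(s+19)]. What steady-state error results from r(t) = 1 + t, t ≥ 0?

infinity

No free integrators in G(s): this is a type 0 system. Treating each term separately:
  • 1: e_ss = 1/(1+K_p) with K_p=100/57 → 57/157.
  • t: a type-0 system cannot track it, e_ss → ∞.
The unbounded component dominates.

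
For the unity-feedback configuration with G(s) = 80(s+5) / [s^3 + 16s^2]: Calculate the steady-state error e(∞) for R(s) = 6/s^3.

Lowest-order denominator term is 16s^2, so the open loop has 2 poles at the origin → type 2 system.
K_a = lim_{s→0} s^2·G(s) = 80·5 / 16 = 25.
r(t) = 3t^2 gives R(s) = 6/s^3.
e_ss = 6/K_a = 6/25 = 0.24.

0.24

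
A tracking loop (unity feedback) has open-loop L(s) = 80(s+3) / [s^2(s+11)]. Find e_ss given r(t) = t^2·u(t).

11/120

Two free integrators in L(s): this is a type 2 system.
K_a = lim_{s→0} s^2·L(s) = 80·3 / (11) = 240/11.
r(t) = t^2 gives R(s) = 2/s^3.
e_ss = 2/K_a = 2/(240/11) = 11/120.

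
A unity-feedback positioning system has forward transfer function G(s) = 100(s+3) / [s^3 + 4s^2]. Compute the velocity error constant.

infinity

K_v = lim_{s→0} s·G(s); with 2 poles at the origin the limit diverges, so K_v = ∞.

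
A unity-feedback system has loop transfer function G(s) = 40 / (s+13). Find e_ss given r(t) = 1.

13/53

The open loop has no poles at the origin → type 0 system.
K_p = lim_{s→0} G(s) = 40 / (13) = 40/13.
e_ss = 1/(1 + K_p) = 1/(53/13) = 13/53.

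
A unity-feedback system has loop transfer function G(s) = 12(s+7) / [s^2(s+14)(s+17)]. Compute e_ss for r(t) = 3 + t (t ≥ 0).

0

Two free integrators in G(s): this is a type 2 system. Treating each term separately:
  • 3: tracked with zero error.
  • t: tracked with zero error.
Total e_ss = 0.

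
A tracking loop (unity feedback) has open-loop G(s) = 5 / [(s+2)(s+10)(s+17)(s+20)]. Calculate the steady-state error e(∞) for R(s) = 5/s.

G(s) has no factors of s in the denominator, so the system is type 0.
K_p = lim_{s→0} G(s) = 5 / (2·10·17·20) = 1/1360.
e_ss = 5/(1 + K_p) = 5/(1361/1360) = 6800/1361.

6800/1361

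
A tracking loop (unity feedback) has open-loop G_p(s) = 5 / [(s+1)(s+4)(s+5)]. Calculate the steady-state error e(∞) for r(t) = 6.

4.8

System type = 0 (no poles at s=0).
K_p = lim_{s→0} G_p(s) = 5 / (1·4·5) = 0.25.
e_ss = 6/(1 + K_p) = 6/1.25 = 4.8.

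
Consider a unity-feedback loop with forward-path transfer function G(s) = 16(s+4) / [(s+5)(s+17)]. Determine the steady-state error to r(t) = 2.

No free integrators in G(s): this is a type 0 system.
K_p = lim_{s→0} G(s) = 16·4 / (5·17) = 64/85.
e_ss = 2/(1 + K_p) = 2/(149/85) = 170/149.

170/149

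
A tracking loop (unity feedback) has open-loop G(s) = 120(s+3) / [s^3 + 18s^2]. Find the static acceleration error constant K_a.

The denominator has no term below 18s^2 — 2 poles at s=0, type 2.
K_a = lim_{s→0} s^2·G(s) = 120·3 / 18 = 20.

20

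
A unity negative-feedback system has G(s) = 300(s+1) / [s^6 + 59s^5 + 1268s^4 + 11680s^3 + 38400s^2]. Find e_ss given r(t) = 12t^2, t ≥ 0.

3072

Factoring s^2 from the denominator leaves a polynomial with constant term 38400, so the system is type 2.
K_a = lim_{s→0} s^2·G(s) = 300·1 / 38400 = 1/128.
r(t) = 12t^2 gives R(s) = 24/s^3.
e_ss = 24/K_a = 24/(1/128) = 3072.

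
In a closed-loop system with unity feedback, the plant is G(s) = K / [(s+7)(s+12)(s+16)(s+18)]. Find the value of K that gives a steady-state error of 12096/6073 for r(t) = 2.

G(s) has no factors of s in the denominator, so the system is type 0.
K_p = lim_{s→0} G(s) = K / (7·12·16·18) = (1/24192)·K.
e_ss = 2/(1 + K_p) = 12096/6073 ⇒ 1 + (1/24192)·K = 6073/6048 ⇒ K = 100.

100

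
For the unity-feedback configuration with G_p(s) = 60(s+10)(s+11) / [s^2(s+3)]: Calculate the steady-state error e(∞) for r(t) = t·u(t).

0

Two free integrators in G_p(s): this is a type 2 system.
K_v = ∞ for a type-2 system; e_ss to a ramp is zero.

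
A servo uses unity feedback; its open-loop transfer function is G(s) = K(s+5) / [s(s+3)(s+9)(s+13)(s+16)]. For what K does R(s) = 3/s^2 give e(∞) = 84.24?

One free integrator in G(s): this is a type 1 system.
K_v = lim_{s→0} s·G(s) = K·5 / (3·9·13·16) = (5/5616)·K.
e_ss = 3/K_v = 84.24 ⇒ K_v = 25/702 ⇒ K = (25/702)/(5/5616) = 40.

40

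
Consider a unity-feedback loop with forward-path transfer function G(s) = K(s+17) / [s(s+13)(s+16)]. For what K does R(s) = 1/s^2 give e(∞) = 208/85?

5

System type = 1 (one pole at s=0).
K_v = lim_{s→0} s·G(s) = K·17 / (13·16) = (17/208)·K.
e_ss = 1/K_v = 208/85 ⇒ K_v = 85/208 ⇒ K = (85/208)/(17/208) = 5.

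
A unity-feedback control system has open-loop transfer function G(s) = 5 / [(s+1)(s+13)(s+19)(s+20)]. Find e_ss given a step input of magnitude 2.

1976/989

No free integrators in G(s): this is a type 0 system.
K_p = lim_{s→0} G(s) = 5 / (1·13·19·20) = 1/988.
e_ss = 2/(1 + K_p) = 2/(989/988) = 1976/989.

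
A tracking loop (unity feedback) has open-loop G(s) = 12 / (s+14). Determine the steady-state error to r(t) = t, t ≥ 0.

infinity

System type = 0 (no poles at s=0).
K_v = lim_{s→0} s·G(s) = 0; the steady-state error to this ramp input grows without bound.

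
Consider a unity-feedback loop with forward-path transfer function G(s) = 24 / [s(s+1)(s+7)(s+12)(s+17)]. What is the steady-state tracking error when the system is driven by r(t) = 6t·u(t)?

System type = 1 (one pole at s=0).
K_v = lim_{s→0} s·G(s) = 24 / (1·7·12·17) = 2/119.
e_ss = 6/K_v = 6/(2/119) = 357.

357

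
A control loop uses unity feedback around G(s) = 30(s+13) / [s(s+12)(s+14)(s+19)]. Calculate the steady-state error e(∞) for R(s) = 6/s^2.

The open loop has one pole at the origin → type 1 system.
K_v = lim_{s→0} s·G(s) = 30·13 / (12·14·19) = 65/532.
e_ss = 6/K_v = 6/(65/532) = 3192/65.

3192/65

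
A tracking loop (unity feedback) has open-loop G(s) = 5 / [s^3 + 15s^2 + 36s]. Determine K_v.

5/36

Lowest-order denominator term is 36s, so the open loop has 1 pole at the origin → type 1 system.
K_v = lim_{s→0} s·G(s) = 5 / 36 = 5/36.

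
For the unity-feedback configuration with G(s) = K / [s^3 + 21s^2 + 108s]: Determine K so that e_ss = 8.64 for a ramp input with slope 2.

Factoring s from the denominator leaves a polynomial with constant term 108, so the system is type 1.
K_v = lim_{s→0} s·G(s) = K / 108 = (1/108)·K.
e_ss = 2/K_v = 8.64 ⇒ K_v = 25/108 ⇒ K = (25/108)/(1/108) = 25.

25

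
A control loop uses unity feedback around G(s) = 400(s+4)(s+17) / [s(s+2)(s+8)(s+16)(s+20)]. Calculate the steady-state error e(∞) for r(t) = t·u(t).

16/85

System type = 1 (one pole at s=0).
K_v = lim_{s→0} s·G(s) = 400·4·17 / (2·8·16·20) = 5.3125.
e_ss = 1/K_v = 1/5.3125 = 16/85.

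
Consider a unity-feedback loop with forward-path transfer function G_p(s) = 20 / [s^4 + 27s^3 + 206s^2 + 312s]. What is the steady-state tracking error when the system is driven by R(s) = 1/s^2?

15.6

Factoring s from the denominator leaves a polynomial with constant term 312, so the system is type 1.
K_v = lim_{s→0} s·G_p(s) = 20 / 312 = 5/78.
e_ss = 1/K_v = 1/(5/78) = 15.6.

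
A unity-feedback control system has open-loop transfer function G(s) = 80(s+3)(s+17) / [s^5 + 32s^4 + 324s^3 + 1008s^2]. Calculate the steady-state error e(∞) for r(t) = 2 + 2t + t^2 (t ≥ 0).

42/85

The denominator has no term below 1008s^2 — 2 poles at s=0, type 2. Treating each term separately:
  • 2: tracked with zero error.
  • 2t: tracked with zero error.
  • t^2: e_ss = 2/K_a with K_a=85/21 → 42/85.
Total e_ss = 42/85.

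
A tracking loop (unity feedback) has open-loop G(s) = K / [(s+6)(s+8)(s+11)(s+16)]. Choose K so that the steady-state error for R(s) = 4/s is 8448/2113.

4

The open loop has no poles at the origin → type 0 system.
K_p = lim_{s→0} G(s) = K / (6·8·11·16) = (1/8448)·K.
e_ss = 4/(1 + K_p) = 8448/2113 ⇒ 1 + (1/8448)·K = 2113/2112 ⇒ K = 4.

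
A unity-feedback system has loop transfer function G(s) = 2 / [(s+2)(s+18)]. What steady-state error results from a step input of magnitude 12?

The open loop has no poles at the origin → type 0 system.
K_p = lim_{s→0} G(s) = 2 / (2·18) = 1/18.
e_ss = 12/(1 + K_p) = 12/(19/18) = 216/19.

216/19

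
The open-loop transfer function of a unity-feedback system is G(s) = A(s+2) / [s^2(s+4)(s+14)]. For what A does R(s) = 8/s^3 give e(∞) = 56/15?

60

G(s) has two factors of s in the denominator, so the system is type 2.
K_a = lim_{s→0} s^2·G(s) = A·2 / (4·14) = (1/28)·A.
e_ss = 8/K_a = 56/15 ⇒ K_a = 15/7 ⇒ A = (15/7)/(1/28) = 60.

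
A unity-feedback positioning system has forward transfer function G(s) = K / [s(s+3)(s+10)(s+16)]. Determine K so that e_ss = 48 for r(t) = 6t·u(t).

System type = 1 (one pole at s=0).
K_v = lim_{s→0} s·G(s) = K / (3·10·16) = (1/480)·K.
e_ss = 6/K_v = 48 ⇒ K_v = 0.125 ⇒ K = 0.125/(1/480) = 60.

60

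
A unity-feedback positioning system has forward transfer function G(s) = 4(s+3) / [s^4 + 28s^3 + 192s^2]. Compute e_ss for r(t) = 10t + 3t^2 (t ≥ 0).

96

Lowest-order denominator term is 192s^2, so the open loop has 2 poles at the origin → type 2 system. Treating each term separately:
  • 10t: tracked with zero error.
  • 3t^2: e_ss = 6/K_a with K_a=0.0625 → 96.
Total e_ss = 96.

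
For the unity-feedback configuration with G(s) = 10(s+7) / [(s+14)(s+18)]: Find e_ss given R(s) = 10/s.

G(s) has no factors of s in the denominator, so the system is type 0.
K_p = lim_{s→0} G(s) = 10·7 / (14·18) = 5/18.
e_ss = 10/(1 + K_p) = 10/(23/18) = 180/23.

180/23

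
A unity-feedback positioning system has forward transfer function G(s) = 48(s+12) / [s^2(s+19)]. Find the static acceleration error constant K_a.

576/19

System type = 2 (two poles at s=0).
K_a = lim_{s→0} s^2·G(s) = 48·12 / (19) = 576/19.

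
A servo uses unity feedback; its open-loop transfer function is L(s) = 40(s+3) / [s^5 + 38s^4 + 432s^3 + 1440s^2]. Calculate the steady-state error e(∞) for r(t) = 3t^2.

Factoring s^2 from the denominator leaves a polynomial with constant term 1440, so the system is type 2.
K_a = lim_{s→0} s^2·L(s) = 40·3 / 1440 = 1/12.
r(t) = 3t^2 gives R(s) = 6/s^3.
e_ss = 6/K_a = 6/(1/12) = 72.

72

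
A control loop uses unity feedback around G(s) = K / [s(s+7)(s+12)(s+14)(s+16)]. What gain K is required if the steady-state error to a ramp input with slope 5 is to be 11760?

System type = 1 (one pole at s=0).
K_v = lim_{s→0} s·G(s) = K / (7·12·14·16) = (1/18816)·K.
e_ss = 5/K_v = 11760 ⇒ K_v = 1/2352 ⇒ K = (1/2352)/(1/18816) = 8.

8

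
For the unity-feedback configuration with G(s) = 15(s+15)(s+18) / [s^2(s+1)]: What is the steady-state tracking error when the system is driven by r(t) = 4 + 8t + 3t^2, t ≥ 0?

1/675

Two free integrators in G(s): this is a type 2 system. Taking each input component in turn:
  • 4: tracked with zero error.
  • 8t: tracked with zero error.
  • 3t^2: e_ss = 6/K_a with K_a=4050 → 1/675.
Total e_ss = 1/675.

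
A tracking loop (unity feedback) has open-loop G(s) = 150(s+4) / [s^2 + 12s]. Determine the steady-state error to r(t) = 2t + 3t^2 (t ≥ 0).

Lowest-order denominator term is 12s, so the open loop has 1 pole at the origin → type 1 system. Taking each input component in turn:
  • 2t: e_ss = 2/K_v with K_v=50 → 0.04.
  • 3t^2: a type-1 system cannot track it, e_ss → ∞.
The unbounded component dominates.

infinity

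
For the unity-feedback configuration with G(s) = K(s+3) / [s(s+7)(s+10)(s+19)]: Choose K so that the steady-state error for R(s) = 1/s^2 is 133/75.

The open loop has one pole at the origin → type 1 system.
K_v = lim_{s→0} s·G(s) = K·3 / (7·10·19) = (3/1330)·K.
e_ss = 1/K_v = 133/75 ⇒ K_v = 75/133 ⇒ K = (75/133)/(3/1330) = 250.

250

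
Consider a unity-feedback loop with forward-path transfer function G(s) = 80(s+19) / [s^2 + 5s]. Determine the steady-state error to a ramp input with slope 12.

Factoring s from the denominator leaves a polynomial with constant term 5, so the system is type 1.
K_v = lim_{s→0} s·G(s) = 80·19 / 5 = 304.
e_ss = 12/K_v = 12/304 = 3/76.

3/76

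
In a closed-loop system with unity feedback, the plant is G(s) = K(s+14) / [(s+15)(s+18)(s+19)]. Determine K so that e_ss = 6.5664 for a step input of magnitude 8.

System type = 0 (no poles at s=0).
K_p = lim_{s→0} G(s) = K·14 / (15·18·19) = (7/2565)·K.
e_ss = 8/(1 + K_p) = 6.5664 ⇒ 1 + (7/2565)·K = 625/513 ⇒ K = 80.

80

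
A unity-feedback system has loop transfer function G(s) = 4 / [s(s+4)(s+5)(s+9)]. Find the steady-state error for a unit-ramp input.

One free integrator in G(s): this is a type 1 system.
K_v = lim_{s→0} s·G(s) = 4 / (4·5·9) = 1/45.
e_ss = 1/K_v = 1/(1/45) = 45.

45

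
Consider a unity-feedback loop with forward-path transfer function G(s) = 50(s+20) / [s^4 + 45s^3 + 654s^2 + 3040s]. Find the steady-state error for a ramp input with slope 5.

15.2

Lowest-order denominator term is 3040s, so the open loop has 1 pole at the origin → type 1 system.
K_v = lim_{s→0} s·G(s) = 50·20 / 3040 = 25/76.
e_ss = 5/K_v = 5/(25/76) = 15.2.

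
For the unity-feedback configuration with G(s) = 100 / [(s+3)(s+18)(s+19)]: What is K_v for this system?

0

G(s) has no factors of s in the denominator, so the system is type 0.
K_v = lim_{s→0} s·G(s) = 0 (the extra factor of s kills the finite limit).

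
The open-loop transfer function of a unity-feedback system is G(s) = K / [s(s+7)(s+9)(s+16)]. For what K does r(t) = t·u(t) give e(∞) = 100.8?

10

G(s) has one factor of s in the denominator, so the system is type 1.
K_v = lim_{s→0} s·G(s) = K / (7·9·16) = (1/1008)·K.
e_ss = 1/K_v = 100.8 ⇒ K_v = 5/504 ⇒ K = (5/504)/(1/1008) = 10.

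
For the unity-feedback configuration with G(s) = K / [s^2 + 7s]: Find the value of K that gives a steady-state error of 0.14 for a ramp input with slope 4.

200

Factoring s from the denominator leaves a polynomial with constant term 7, so the system is type 1.
K_v = lim_{s→0} s·G(s) = K / 7 = (1/7)·K.
e_ss = 4/K_v = 0.14 ⇒ K_v = 200/7 ⇒ K = (200/7)/(1/7) = 200.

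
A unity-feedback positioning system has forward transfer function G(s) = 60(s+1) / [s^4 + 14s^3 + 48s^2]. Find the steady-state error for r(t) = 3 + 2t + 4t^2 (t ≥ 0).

6.4

The denominator has no term below 48s^2 — 2 poles at s=0, type 2. Treating each term separately:
  • 3: tracked with zero error.
  • 2t: tracked with zero error.
  • 4t^2: e_ss = 8/K_a with K_a=1.25 → 6.4.
Total e_ss = 6.4.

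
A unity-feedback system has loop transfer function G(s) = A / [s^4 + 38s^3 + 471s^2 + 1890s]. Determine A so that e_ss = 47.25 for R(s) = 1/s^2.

Factoring s from the denominator leaves a polynomial with constant term 1890, so the system is type 1.
K_v = lim_{s→0} s·G(s) = A / 1890 = (1/1890)·A.
e_ss = 1/K_v = 47.25 ⇒ K_v = 4/189 ⇒ A = (4/189)/(1/1890) = 40.

40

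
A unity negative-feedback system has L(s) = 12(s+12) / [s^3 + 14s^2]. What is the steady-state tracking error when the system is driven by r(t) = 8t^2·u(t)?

14/9

Factoring s^2 from the denominator leaves a polynomial with constant term 14, so the system is type 2.
K_a = lim_{s→0} s^2·L(s) = 12·12 / 14 = 72/7.
r(t) = 8t^2 gives R(s) = 16/s^3.
e_ss = 16/K_a = 16/(72/7) = 14/9.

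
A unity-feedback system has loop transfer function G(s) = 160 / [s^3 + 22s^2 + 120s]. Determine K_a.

Factoring s from the denominator leaves a polynomial with constant term 120, so the system is type 1.
K_a = lim_{s→0} s^2·G(s) = 0 (the extra factor of s kills the finite limit).

0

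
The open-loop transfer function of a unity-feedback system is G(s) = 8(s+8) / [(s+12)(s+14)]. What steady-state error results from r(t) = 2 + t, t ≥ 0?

infinity

System type = 0 (no poles at s=0). Taking each input component in turn:
  • 2: e_ss = 2/(1+K_p) with K_p=8/21 → 42/29.
  • t: a type-0 system cannot track it, e_ss → ∞.
The unbounded component dominates.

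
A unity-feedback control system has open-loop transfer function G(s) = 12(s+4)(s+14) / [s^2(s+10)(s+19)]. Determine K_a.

System type = 2 (two poles at s=0).
K_a = lim_{s→0} s^2·G(s) = 12·4·14 / (10·19) = 336/95.

336/95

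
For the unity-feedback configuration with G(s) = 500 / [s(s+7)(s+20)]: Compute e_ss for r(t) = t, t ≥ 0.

0.28

G(s) has one factor of s in the denominator, so the system is type 1.
K_v = lim_{s→0} s·G(s) = 500 / (7·20) = 25/7.
e_ss = 1/K_v = 1/(25/7) = 0.28.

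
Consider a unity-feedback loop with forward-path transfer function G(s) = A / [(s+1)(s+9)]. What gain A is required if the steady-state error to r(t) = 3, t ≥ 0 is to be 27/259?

250

No free integrators in G(s): this is a type 0 system.
K_p = lim_{s→0} G(s) = A / (1·9) = (1/9)·A.
e_ss = 3/(1 + K_p) = 27/259 ⇒ 1 + (1/9)·A = 259/9 ⇒ A = 250.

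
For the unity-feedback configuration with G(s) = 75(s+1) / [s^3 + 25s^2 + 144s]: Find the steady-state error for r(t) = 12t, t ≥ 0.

Factoring s from the denominator leaves a polynomial with constant term 144, so the system is type 1.
K_v = lim_{s→0} s·G(s) = 75·1 / 144 = 25/48.
e_ss = 12/K_v = 12/(25/48) = 23.04.

23.04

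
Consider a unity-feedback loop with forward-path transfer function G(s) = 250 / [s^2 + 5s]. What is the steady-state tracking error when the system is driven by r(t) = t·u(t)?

The denominator has no term below 5s — 1 pole at s=0, type 1.
K_v = lim_{s→0} s·G(s) = 250 / 5 = 50.
e_ss = 1/K_v = 1/50 = 0.02.

0.02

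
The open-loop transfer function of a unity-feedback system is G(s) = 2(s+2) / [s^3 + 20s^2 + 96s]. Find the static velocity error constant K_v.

1/24

The denominator has no term below 96s — 1 pole at s=0, type 1.
K_v = lim_{s→0} s·G(s) = 2·2 / 96 = 1/24.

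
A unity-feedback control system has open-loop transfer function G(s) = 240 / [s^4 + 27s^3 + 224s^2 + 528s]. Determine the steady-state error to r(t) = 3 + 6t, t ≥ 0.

13.2

Factoring s from the denominator leaves a polynomial with constant term 528, so the system is type 1. Taking each input component in turn:
  • 3: tracked with zero error.
  • 6t: e_ss = 6/K_v with K_v=5/11 → 13.2.
Total e_ss = 13.2.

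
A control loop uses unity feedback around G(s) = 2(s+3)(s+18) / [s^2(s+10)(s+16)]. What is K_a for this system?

System type = 2 (two poles at s=0).
K_a = lim_{s→0} s^2·G(s) = 2·3·18 / (10·16) = 0.675.

0.675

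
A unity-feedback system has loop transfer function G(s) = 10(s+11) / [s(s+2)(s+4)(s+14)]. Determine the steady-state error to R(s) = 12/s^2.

One free integrator in G(s): this is a type 1 system.
K_v = lim_{s→0} s·G(s) = 10·11 / (2·4·14) = 55/56.
e_ss = 12/K_v = 12/(55/56) = 672/55.

672/55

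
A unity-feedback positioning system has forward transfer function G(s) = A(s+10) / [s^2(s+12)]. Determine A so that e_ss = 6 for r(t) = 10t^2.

System type = 2 (two poles at s=0).
K_a = lim_{s→0} s^2·G(s) = A·10 / (12) = (5/6)·A.
e_ss = 20/K_a = 6 ⇒ K_a = 10/3 ⇒ A = (10/3)/(5/6) = 4.

4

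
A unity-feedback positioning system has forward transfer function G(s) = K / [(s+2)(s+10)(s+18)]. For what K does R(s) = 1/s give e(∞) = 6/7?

System type = 0 (no poles at s=0).
K_p = lim_{s→0} G(s) = K / (2·10·18) = (1/360)·K.
e_ss = 1/(1 + K_p) = 6/7 ⇒ 1 + (1/360)·K = 7/6 ⇒ K = 60.

60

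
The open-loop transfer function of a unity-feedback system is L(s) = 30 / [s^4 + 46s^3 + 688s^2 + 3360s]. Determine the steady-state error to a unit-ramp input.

112

Factoring s from the denominator leaves a polynomial with constant term 3360, so the system is type 1.
K_v = lim_{s→0} s·L(s) = 30 / 3360 = 1/112.
e_ss = 1/K_v = 1/(1/112) = 112.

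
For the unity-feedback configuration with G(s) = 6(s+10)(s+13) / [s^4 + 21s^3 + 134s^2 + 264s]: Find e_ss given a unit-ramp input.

Factoring s from the denominator leaves a polynomial with constant term 264, so the system is type 1.
K_v = lim_{s→0} s·G(s) = 6·10·13 / 264 = 65/22.
e_ss = 1/K_v = 1/(65/22) = 22/65.

22/65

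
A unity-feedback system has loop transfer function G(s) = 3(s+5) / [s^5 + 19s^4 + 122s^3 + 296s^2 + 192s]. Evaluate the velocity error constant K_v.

The denominator has no term below 192s — 1 pole at s=0, type 1.
K_v = lim_{s→0} s·G(s) = 3·5 / 192 = 5/64.

5/64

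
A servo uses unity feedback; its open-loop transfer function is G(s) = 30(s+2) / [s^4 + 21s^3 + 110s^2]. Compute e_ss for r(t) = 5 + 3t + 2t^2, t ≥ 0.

22/3

The denominator has no term below 110s^2 — 2 poles at s=0, type 2. Taking each input component in turn:
  • 5: tracked with zero error.
  • 3t: tracked with zero error.
  • 2t^2: e_ss = 4/K_a with K_a=6/11 → 22/3.
Total e_ss = 22/3.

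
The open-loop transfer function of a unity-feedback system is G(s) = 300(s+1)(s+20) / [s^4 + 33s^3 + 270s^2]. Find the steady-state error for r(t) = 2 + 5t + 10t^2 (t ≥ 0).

Factoring s^2 from the denominator leaves a polynomial with constant term 270, so the system is type 2. Taking each input component in turn:
  • 2: tracked with zero error.
  • 5t: tracked with zero error.
  • 10t^2: e_ss = 20/K_a with K_a=200/9 → 0.9.
Total e_ss = 0.9.

0.9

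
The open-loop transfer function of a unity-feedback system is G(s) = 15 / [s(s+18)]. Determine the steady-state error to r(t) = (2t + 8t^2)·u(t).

infinity

G(s) has one factor of s in the denominator, so the system is type 1. Treating each term separately:
  • 2t: e_ss = 2/K_v with K_v=5/6 → 2.4.
  • 8t^2: a type-1 system cannot track it, e_ss → ∞.
The unbounded component dominates.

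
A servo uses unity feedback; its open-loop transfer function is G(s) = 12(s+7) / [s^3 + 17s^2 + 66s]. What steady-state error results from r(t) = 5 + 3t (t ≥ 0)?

33/14

Factoring s from the denominator leaves a polynomial with constant term 66, so the system is type 1. By superposition:
  • 5: tracked with zero error.
  • 3t: e_ss = 3/K_v with K_v=14/11 → 33/14.
Total e_ss = 33/14.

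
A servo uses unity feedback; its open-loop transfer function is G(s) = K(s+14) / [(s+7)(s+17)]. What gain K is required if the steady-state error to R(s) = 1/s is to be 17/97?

40

G(s) has no factors of s in the denominator, so the system is type 0.
K_p = lim_{s→0} G(s) = K·14 / (7·17) = (2/17)·K.
e_ss = 1/(1 + K_p) = 17/97 ⇒ 1 + (2/17)·K = 97/17 ⇒ K = 40.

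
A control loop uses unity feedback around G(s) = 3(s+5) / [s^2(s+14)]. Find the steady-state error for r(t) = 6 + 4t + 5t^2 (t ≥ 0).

Two free integrators in G(s): this is a type 2 system. Treating each term separately:
  • 6: tracked with zero error.
  • 4t: tracked with zero error.
  • 5t^2: e_ss = 10/K_a with K_a=15/14 → 28/3.
Total e_ss = 28/3.

28/3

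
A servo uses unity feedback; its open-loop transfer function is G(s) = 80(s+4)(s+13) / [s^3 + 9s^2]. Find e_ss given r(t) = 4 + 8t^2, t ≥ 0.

Factoring s^2 from the denominator leaves a polynomial with constant term 9, so the system is type 2. Taking each input component in turn:
  • 4: tracked with zero error.
  • 8t^2: e_ss = 16/K_a with K_a=4160/9 → 9/260.
Total e_ss = 9/260.

9/260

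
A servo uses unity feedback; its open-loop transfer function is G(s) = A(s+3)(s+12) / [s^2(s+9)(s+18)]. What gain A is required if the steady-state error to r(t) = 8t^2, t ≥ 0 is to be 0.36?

System type = 2 (two poles at s=0).
K_a = lim_{s→0} s^2·G(s) = A·3·12 / (9·18) = (2/9)·A.
e_ss = 16/K_a = 0.36 ⇒ K_a = 400/9 ⇒ A = (400/9)/(2/9) = 200.

200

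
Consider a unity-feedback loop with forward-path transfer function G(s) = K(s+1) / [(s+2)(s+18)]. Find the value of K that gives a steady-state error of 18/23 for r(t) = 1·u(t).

10

No free integrators in G(s): this is a type 0 system.
K_p = lim_{s→0} G(s) = K·1 / (2·18) = (1/36)·K.
e_ss = 1/(1 + K_p) = 18/23 ⇒ 1 + (1/36)·K = 23/18 ⇒ K = 10.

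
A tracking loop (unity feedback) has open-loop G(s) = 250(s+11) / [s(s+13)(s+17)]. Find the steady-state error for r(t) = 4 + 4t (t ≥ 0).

System type = 1 (one pole at s=0). By superposition:
  • 4: tracked with zero error.
  • 4t: e_ss = 4/K_v with K_v=2750/221 → 442/1375.
Total e_ss = 442/1375.

442/1375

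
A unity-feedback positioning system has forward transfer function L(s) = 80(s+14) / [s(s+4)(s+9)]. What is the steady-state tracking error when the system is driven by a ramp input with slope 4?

The open loop has one pole at the origin → type 1 system.
K_v = lim_{s→0} s·L(s) = 80·14 / (4·9) = 280/9.
e_ss = 4/K_v = 4/(280/9) = 9/70.

9/70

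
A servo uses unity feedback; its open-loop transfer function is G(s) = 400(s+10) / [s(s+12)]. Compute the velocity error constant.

One free integrator in G(s): this is a type 1 system.
K_v = lim_{s→0} s·G(s) = 400·10 / (12) = 1000/3.

1000/3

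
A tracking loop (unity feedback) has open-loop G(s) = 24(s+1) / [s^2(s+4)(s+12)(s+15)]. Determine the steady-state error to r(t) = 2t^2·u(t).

G(s) has two factors of s in the denominator, so the system is type 2.
K_a = lim_{s→0} s^2·G(s) = 24·1 / (4·12·15) = 1/30.
r(t) = 2t^2 gives R(s) = 4/s^3.
e_ss = 4/K_a = 4/(1/30) = 120.

120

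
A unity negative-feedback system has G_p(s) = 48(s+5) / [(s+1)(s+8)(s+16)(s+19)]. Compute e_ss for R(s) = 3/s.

No free integrators in G_p(s): this is a type 0 system.
K_p = lim_{s→0} G_p(s) = 48·5 / (1·8·16·19) = 15/152.
e_ss = 3/(1 + K_p) = 3/(167/152) = 456/167.

456/167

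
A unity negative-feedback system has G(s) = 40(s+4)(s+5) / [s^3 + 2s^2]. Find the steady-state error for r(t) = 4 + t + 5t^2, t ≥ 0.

0.025

Factoring s^2 from the denominator leaves a polynomial with constant term 2, so the system is type 2. Treating each term separately:
  • 4: tracked with zero error.
  • t: tracked with zero error.
  • 5t^2: e_ss = 10/K_a with K_a=400 → 0.025.
Total e_ss = 0.025.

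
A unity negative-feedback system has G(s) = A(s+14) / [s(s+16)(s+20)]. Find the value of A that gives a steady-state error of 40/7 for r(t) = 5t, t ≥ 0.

20

The open loop has one pole at the origin → type 1 system.
K_v = lim_{s→0} s·G(s) = A·14 / (16·20) = (7/160)·A.
e_ss = 5/K_v = 40/7 ⇒ K_v = 0.875 ⇒ A = 0.875/(7/160) = 20.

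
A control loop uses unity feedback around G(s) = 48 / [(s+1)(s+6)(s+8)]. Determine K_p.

1

The open loop has no poles at the origin → type 0 system.
K_p = lim_{s→0} G(s) = 48 / (1·6·8) = 1.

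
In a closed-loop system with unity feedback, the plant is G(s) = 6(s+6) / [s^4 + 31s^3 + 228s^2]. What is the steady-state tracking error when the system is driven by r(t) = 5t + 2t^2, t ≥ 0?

76/3

Factoring s^2 from the denominator leaves a polynomial with constant term 228, so the system is type 2. By superposition:
  • 5t: tracked with zero error.
  • 2t^2: e_ss = 4/K_a with K_a=3/19 → 76/3.
Total e_ss = 76/3.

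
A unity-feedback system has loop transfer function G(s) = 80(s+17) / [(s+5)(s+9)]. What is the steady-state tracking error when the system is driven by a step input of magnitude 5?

45/281

No free integrators in G(s): this is a type 0 system.
K_p = lim_{s→0} G(s) = 80·17 / (5·9) = 272/9.
e_ss = 5/(1 + K_p) = 5/(281/9) = 45/281.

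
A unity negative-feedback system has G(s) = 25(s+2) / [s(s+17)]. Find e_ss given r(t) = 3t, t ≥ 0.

One free integrator in G(s): this is a type 1 system.
K_v = lim_{s→0} s·G(s) = 25·2 / (17) = 50/17.
e_ss = 3/K_v = 3/(50/17) = 1.02.

1.02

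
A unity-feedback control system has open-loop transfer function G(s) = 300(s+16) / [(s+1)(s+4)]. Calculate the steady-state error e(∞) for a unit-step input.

1/1201

The open loop has no poles at the origin → type 0 system.
K_p = lim_{s→0} G(s) = 300·16 / (1·4) = 1200.
e_ss = 1/(1 + K_p) = 1/1201.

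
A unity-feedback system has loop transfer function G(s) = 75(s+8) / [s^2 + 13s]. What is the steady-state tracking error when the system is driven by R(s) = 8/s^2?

13/75

Lowest-order denominator term is 13s, so the open loop has 1 pole at the origin → type 1 system.
K_v = lim_{s→0} s·G(s) = 75·8 / 13 = 600/13.
e_ss = 8/K_v = 8/(600/13) = 13/75.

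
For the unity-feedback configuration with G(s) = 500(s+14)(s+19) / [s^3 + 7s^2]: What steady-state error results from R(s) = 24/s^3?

The denominator has no term below 7s^2 — 2 poles at s=0, type 2.
K_a = lim_{s→0} s^2·G(s) = 500·14·19 / 7 = 19000.
r(t) = 12t^2 gives R(s) = 24/s^3.
e_ss = 24/K_a = 24/19000 = 3/2375.

3/2375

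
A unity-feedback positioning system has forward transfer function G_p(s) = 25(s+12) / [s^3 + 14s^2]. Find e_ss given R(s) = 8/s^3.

28/75

Factoring s^2 from the denominator leaves a polynomial with constant term 14, so the system is type 2.
K_a = lim_{s→0} s^2·G_p(s) = 25·12 / 14 = 150/7.
r(t) = 4t^2 gives R(s) = 8/s^3.
e_ss = 8/K_a = 8/(150/7) = 28/75.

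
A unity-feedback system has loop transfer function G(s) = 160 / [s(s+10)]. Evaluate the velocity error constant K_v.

16

G(s) has one factor of s in the denominator, so the system is type 1.
K_v = lim_{s→0} s·G(s) = 160 / (10) = 16.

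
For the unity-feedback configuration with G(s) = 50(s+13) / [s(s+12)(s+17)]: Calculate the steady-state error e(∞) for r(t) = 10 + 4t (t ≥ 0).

408/325

G(s) has one factor of s in the denominator, so the system is type 1. Treating each term separately:
  • 10: tracked with zero error.
  • 4t: e_ss = 4/K_v with K_v=325/102 → 408/325.
Total e_ss = 408/325.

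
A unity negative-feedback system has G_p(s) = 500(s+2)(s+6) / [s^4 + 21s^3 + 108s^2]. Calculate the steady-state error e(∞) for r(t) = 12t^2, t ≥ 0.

Lowest-order denominator term is 108s^2, so the open loop has 2 poles at the origin → type 2 system.
K_a = lim_{s→0} s^2·G_p(s) = 500·2·6 / 108 = 500/9.
r(t) = 12t^2 gives R(s) = 24/s^3.
e_ss = 24/K_a = 24/(500/9) = 0.432.

0.432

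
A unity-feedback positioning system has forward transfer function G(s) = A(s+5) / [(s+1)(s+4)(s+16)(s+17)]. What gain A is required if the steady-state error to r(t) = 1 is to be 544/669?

G(s) has no factors of s in the denominator, so the system is type 0.
K_p = lim_{s→0} G(s) = A·5 / (1·4·16·17) = (5/1088)·A.
e_ss = 1/(1 + K_p) = 544/669 ⇒ 1 + (5/1088)·A = 669/544 ⇒ A = 50.

50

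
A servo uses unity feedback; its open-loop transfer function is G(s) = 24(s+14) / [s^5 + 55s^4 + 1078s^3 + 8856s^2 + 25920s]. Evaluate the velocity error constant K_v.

Lowest-order denominator term is 25920s, so the open loop has 1 pole at the origin → type 1 system.
K_v = lim_{s→0} s·G(s) = 24·14 / 25920 = 7/540.

7/540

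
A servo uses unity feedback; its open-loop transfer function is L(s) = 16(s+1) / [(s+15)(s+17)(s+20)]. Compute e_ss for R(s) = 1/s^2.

System type = 0 (no poles at s=0).
For a type-0 system K_v = 0, so e_ss to a ramp input is unbounded.

infinity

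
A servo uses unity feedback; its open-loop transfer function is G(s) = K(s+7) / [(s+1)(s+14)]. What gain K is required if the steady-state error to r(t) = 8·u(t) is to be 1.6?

8

The open loop has no poles at the origin → type 0 system.
K_p = lim_{s→0} G(s) = K·7 / (1·14) = 0.5·K.
e_ss = 8/(1 + K_p) = 1.6 ⇒ 1 + 0.5·K = 5 ⇒ K = 8.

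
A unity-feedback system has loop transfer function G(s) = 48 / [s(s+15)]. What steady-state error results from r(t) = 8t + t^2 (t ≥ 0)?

One free integrator in G(s): this is a type 1 system. Taking each input component in turn:
  • 8t: e_ss = 8/K_v with K_v=3.2 → 2.5.
  • t^2: a type-1 system cannot track it, e_ss → ∞.
The unbounded component dominates.

infinity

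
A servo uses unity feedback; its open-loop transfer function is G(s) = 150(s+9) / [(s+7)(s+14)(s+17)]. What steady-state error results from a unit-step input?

833/1508

The open loop has no poles at the origin → type 0 system.
K_p = lim_{s→0} G(s) = 150·9 / (7·14·17) = 675/833.
e_ss = 1/(1 + K_p) = 1/(1508/833) = 833/1508.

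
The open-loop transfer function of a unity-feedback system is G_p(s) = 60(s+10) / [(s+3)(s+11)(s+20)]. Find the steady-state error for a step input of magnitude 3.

11/7

G_p(s) has no factors of s in the denominator, so the system is type 0.
K_p = lim_{s→0} G_p(s) = 60·10 / (3·11·20) = 10/11.
e_ss = 3/(1 + K_p) = 3/(21/11) = 11/7.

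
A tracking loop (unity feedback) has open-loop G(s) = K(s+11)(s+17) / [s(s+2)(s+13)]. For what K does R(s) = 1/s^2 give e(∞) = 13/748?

8

System type = 1 (one pole at s=0).
K_v = lim_{s→0} s·G(s) = K·11·17 / (2·13) = (187/26)·K.
e_ss = 1/K_v = 13/748 ⇒ K_v = 748/13 ⇒ K = (748/13)/(187/26) = 8.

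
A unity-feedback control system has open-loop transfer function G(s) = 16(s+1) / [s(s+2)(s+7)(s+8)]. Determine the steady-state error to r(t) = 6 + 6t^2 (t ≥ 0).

System type = 1 (one pole at s=0). By superposition:
  • 6: tracked with zero error.
  • 6t^2: a type-1 system cannot track it, e_ss → ∞.
The unbounded component dominates.

infinity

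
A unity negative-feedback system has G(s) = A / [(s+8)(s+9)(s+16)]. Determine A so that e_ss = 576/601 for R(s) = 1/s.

No free integrators in G(s): this is a type 0 system.
K_p = lim_{s→0} G(s) = A / (8·9·16) = (1/1152)·A.
e_ss = 1/(1 + K_p) = 576/601 ⇒ 1 + (1/1152)·A = 601/576 ⇒ A = 50.

50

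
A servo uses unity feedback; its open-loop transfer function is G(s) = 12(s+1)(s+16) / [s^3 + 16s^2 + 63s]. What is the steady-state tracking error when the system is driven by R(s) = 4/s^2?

Lowest-order denominator term is 63s, so the open loop has 1 pole at the origin → type 1 system.
K_v = lim_{s→0} s·G(s) = 12·1·16 / 63 = 64/21.
e_ss = 4/K_v = 4/(64/21) = 1.3125.

1.3125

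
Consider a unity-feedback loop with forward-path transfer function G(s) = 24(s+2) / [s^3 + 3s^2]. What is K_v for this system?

infinity

K_v = lim_{s→0} s·G(s); with 2 poles at the origin the limit diverges, so K_v = ∞.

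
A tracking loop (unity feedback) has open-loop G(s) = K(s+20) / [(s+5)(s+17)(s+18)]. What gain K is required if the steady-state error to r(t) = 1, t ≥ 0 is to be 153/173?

10

G(s) has no factors of s in the denominator, so the system is type 0.
K_p = lim_{s→0} G(s) = K·20 / (5·17·18) = (2/153)·K.
e_ss = 1/(1 + K_p) = 153/173 ⇒ 1 + (2/153)·K = 173/153 ⇒ K = 10.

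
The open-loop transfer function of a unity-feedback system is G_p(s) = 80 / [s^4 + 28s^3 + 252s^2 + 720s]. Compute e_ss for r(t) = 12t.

The denominator has no term below 720s — 1 pole at s=0, type 1.
K_v = lim_{s→0} s·G_p(s) = 80 / 720 = 1/9.
e_ss = 12/K_v = 12/(1/9) = 108.

108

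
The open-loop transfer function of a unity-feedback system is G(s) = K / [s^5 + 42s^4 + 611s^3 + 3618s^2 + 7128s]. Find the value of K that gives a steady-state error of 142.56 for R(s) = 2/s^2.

100

The denominator has no term below 7128s — 1 pole at s=0, type 1.
K_v = lim_{s→0} s·G(s) = K / 7128 = (1/7128)·K.
e_ss = 2/K_v = 142.56 ⇒ K_v = 25/1782 ⇒ K = (25/1782)/(1/7128) = 100.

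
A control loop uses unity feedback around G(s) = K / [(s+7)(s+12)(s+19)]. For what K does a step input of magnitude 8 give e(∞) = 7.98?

4

The open loop has no poles at the origin → type 0 system.
K_p = lim_{s→0} G(s) = K / (7·12·19) = (1/1596)·K.
e_ss = 8/(1 + K_p) = 7.98 ⇒ 1 + (1/1596)·K = 400/399 ⇒ K = 4.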